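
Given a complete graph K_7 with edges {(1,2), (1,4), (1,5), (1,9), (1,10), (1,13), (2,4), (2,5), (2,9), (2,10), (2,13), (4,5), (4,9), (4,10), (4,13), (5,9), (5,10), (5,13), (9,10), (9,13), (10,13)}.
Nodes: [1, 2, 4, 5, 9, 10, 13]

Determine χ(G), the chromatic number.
Clique number ω(G) = 7 (lower bound: χ ≥ ω).
The clique on [1, 2, 4, 5, 9, 10, 13] has size 7, forcing χ ≥ 7, and the coloring below uses 7 colors, so χ(G) = 7.
A valid 7-coloring: color 1: [4]; color 2: [9]; color 3: [2]; color 4: [13]; color 5: [10]; color 6: [1]; color 7: [5].

χ(G) = 7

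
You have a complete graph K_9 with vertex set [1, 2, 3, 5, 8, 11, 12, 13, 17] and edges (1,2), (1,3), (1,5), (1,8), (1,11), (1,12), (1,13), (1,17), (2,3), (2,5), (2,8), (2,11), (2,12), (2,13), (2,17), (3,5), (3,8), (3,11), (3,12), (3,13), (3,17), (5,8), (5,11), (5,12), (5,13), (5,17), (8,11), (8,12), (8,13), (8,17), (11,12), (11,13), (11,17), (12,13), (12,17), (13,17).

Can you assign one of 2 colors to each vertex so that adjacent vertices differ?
The clique on vertices [1, 2, 3, 5, 8, 11, 12, 13, 17] has size 9 > 2, so it alone needs 9 colors.

No, G is not 2-colorable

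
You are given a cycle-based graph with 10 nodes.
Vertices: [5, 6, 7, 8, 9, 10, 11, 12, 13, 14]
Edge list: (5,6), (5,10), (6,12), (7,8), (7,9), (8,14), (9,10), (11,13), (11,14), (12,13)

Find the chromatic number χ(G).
χ(G) = 2

Clique number ω(G) = 2 (lower bound: χ ≥ ω).
The graph is bipartite (no odd cycle), so 2 colors suffice: χ(G) = 2.
A valid 2-coloring: color 1: [6, 7, 10, 13, 14]; color 2: [5, 8, 9, 11, 12].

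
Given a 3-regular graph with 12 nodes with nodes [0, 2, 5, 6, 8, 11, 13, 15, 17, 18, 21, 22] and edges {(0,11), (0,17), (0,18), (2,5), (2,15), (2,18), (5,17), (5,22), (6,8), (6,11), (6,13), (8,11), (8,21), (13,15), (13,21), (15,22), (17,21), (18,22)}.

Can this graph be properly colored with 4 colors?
Yes, G is 4-colorable

A valid 4-coloring: color 1: [2, 8, 13, 17, 22]; color 2: [0, 5, 6, 15, 21]; color 3: [11, 18].
(χ(G) = 3 ≤ 4.)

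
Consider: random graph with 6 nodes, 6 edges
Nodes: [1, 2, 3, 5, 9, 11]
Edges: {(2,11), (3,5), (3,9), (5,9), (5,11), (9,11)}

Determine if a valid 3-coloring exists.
A valid 3-coloring: color 1: [1, 2, 9]; color 2: [3, 11]; color 3: [5].
(χ(G) = 3 ≤ 3.)

Yes, G is 3-colorable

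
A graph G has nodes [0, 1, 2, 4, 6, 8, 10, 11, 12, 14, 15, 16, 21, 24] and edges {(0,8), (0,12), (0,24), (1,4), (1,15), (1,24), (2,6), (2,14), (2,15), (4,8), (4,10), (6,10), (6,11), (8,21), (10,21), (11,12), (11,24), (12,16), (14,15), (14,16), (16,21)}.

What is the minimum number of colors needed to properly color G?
χ(G) = 3

Clique number ω(G) = 3 (lower bound: χ ≥ ω).
The clique on [2, 14, 15] has size 3, forcing χ ≥ 3, and the coloring below uses 3 colors, so χ(G) = 3.
A valid 3-coloring: color 1: [1, 2, 8, 10, 11, 16]; color 2: [4, 6, 12, 15, 21, 24]; color 3: [0, 14].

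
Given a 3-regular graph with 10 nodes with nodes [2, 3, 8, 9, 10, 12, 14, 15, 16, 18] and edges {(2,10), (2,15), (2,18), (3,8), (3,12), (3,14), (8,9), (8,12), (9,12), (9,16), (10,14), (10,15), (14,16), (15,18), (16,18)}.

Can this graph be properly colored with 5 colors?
A valid 5-coloring: color 1: [3, 9, 10, 18]; color 2: [2, 8, 16]; color 3: [12, 14, 15].
(χ(G) = 3 ≤ 5.)

Yes, G is 5-colorable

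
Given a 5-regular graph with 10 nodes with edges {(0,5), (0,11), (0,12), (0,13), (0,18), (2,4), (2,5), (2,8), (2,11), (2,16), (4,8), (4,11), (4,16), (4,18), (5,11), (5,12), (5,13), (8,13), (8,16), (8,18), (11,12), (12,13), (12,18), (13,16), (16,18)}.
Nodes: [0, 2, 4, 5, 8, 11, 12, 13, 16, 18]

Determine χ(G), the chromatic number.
Clique number ω(G) = 4 (lower bound: χ ≥ ω).
Suppose a proper 4-coloring c exists. The clique [0, 5, 11, 12] takes 4 distinct colors; by symmetry let c(0) = 1, c(5) = 2, c(11) = 3, c(12) = 4.
- Vertex 13: neighbors [0, 5, 12] already have colors [1, 2, 4] ⇒ c(13) = 3.
- Vertex 2: neighbors [5, 11] already have colors [2, 3]; try each remaining color.
- Case c(2) = 1:
  - Vertex 4: neighbors [2, 11] already have colors [1, 3]; try each remaining color.
  - Case c(4) = 2:
    - Vertex 8: neighbors [2, 4, 13] already have colors [1, 2, 3] ⇒ c(8) = 4.
    - Vertex 16: neighbors [2, 4, 13, 8] already have colors [1, 2, 3, 4] — all 4 colors blocked. Contradiction.
  - Case c(4) = 4:
    - Vertex 8: neighbors [2, 13, 4] already have colors [1, 3, 4] ⇒ c(8) = 2.
    - Vertex 16: neighbors [2, 8, 13, 4] already have colors [1, 2, 3, 4] — all 4 colors blocked. Contradiction.
- Case c(2) = 4:
  - Vertex 4: neighbors [11, 2] already have colors [3, 4]; try each remaining color.
  - Case c(4) = 1:
    - Vertex 8: neighbors [4, 13, 2] already have colors [1, 3, 4] ⇒ c(8) = 2.
    - Vertex 16: neighbors [4, 8, 13, 2] already have colors [1, 2, 3, 4] — all 4 colors blocked. Contradiction.
  - Case c(4) = 2:
    - Vertex 8: neighbors [4, 13, 2] already have colors [2, 3, 4] ⇒ c(8) = 1.
    - Vertex 16: neighbors [8, 4, 13, 2] already have colors [1, 2, 3, 4] — all 4 colors blocked. Contradiction.
Every case ends in a contradiction, so G has no proper 4-coloring (χ ≥ 5).
The coloring below uses 5 colors, so χ(G) = 5.
A valid 5-coloring: color 1: [0, 2]; color 2: [11, 13, 18]; color 3: [12, 16]; color 4: [5, 8]; color 5: [4].

χ(G) = 5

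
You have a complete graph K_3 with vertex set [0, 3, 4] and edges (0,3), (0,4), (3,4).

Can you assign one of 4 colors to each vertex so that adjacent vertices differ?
Yes, G is 4-colorable

A valid 4-coloring: color 1: [4]; color 2: [0]; color 3: [3].
(χ(G) = 3 ≤ 4.)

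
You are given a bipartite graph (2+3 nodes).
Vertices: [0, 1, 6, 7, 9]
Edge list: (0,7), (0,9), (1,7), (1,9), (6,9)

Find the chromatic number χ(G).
χ(G) = 2

Clique number ω(G) = 2 (lower bound: χ ≥ ω).
The graph is bipartite (no odd cycle), so 2 colors suffice: χ(G) = 2.
A valid 2-coloring: color 1: [7, 9]; color 2: [0, 1, 6].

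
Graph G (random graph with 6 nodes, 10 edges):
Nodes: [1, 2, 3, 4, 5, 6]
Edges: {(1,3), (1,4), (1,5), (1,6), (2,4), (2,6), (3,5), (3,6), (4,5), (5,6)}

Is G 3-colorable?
No, G is not 3-colorable

The clique on vertices [1, 3, 5, 6] has size 4 > 3, so it alone needs 4 colors.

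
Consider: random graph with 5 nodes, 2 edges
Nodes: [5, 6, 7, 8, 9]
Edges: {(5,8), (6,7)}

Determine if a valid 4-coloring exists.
A valid 4-coloring: color 1: [5, 7, 9]; color 2: [6, 8].
(χ(G) = 2 ≤ 4.)

Yes, G is 4-colorable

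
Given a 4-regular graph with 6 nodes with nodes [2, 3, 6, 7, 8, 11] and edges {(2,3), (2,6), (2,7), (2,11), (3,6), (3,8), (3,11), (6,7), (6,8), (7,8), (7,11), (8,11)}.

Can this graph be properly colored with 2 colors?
The clique on vertices [3, 8, 11] has size 3 > 2, so it alone needs 3 colors.

No, G is not 2-colorable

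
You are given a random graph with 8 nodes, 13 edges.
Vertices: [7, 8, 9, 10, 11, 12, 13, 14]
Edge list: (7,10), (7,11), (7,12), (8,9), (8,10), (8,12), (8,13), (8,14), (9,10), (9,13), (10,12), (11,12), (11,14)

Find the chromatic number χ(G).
Clique number ω(G) = 3 (lower bound: χ ≥ ω).
The clique on [8, 9, 10] has size 3, forcing χ ≥ 3, and the coloring below uses 3 colors, so χ(G) = 3.
A valid 3-coloring: color 1: [7, 8]; color 2: [9, 12, 14]; color 3: [10, 11, 13].

χ(G) = 3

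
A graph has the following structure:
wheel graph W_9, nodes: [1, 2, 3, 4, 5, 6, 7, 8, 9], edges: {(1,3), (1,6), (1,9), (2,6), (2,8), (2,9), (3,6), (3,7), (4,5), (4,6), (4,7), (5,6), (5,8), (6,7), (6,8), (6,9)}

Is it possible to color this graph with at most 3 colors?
A valid 3-coloring: color 1: [6]; color 2: [1, 2, 5, 7]; color 3: [3, 4, 8, 9].
(χ(G) = 3 ≤ 3.)

Yes, G is 3-colorable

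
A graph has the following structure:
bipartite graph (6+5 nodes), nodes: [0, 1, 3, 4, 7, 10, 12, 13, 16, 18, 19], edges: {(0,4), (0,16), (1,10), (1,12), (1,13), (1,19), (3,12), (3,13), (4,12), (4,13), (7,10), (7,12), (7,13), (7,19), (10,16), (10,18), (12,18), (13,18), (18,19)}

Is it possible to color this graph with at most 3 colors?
A valid 3-coloring: color 1: [0, 10, 12, 13, 19]; color 2: [1, 3, 4, 7, 16, 18].
(χ(G) = 2 ≤ 3.)

Yes, G is 3-colorable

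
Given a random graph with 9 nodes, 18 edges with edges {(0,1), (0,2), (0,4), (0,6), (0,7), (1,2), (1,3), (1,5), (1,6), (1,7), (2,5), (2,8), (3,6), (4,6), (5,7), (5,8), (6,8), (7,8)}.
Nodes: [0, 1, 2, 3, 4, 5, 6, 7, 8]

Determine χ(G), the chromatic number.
Clique number ω(G) = 3 (lower bound: χ ≥ ω).
The clique on [2, 5, 8] has size 3, forcing χ ≥ 3, and the coloring below uses 3 colors, so χ(G) = 3.
A valid 3-coloring: color 1: [1, 4, 8]; color 2: [2, 6, 7]; color 3: [0, 3, 5].

χ(G) = 3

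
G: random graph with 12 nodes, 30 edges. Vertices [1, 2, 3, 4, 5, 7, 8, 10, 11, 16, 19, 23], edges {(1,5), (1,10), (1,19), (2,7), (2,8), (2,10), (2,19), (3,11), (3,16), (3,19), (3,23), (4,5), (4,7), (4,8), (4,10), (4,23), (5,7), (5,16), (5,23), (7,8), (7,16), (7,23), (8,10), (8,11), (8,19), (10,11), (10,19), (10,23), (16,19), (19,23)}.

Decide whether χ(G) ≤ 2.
No, G is not 2-colorable

The clique on vertices [4, 5, 7, 23] has size 4 > 2, so it alone needs 4 colors.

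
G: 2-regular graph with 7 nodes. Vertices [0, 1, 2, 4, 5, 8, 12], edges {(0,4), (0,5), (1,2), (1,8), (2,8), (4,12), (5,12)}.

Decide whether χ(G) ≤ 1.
The clique on vertices [1, 2, 8] has size 3 > 1, so it alone needs 3 colors.

No, G is not 1-colorable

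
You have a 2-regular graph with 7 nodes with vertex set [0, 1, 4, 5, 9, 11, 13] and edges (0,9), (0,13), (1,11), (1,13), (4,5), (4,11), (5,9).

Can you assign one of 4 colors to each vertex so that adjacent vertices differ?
A valid 4-coloring: color 1: [0, 5, 11]; color 2: [4, 9, 13]; color 3: [1].
(χ(G) = 3 ≤ 4.)

Yes, G is 4-colorable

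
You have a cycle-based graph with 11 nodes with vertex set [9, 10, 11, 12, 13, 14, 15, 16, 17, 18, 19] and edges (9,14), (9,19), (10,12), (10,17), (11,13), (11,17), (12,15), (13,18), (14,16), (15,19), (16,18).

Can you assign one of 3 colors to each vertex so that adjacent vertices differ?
A valid 3-coloring: color 1: [12, 14, 17, 18, 19]; color 2: [9, 10, 13, 15, 16]; color 3: [11].
(χ(G) = 3 ≤ 3.)

Yes, G is 3-colorable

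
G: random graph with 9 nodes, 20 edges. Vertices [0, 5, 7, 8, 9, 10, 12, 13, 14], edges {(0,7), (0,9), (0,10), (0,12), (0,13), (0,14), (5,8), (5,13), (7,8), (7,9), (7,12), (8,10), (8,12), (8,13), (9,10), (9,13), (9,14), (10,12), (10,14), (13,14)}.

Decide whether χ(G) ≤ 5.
A valid 5-coloring: color 1: [0, 8]; color 2: [7, 10, 13]; color 3: [5, 9, 12]; color 4: [14].
(χ(G) = 4 ≤ 5.)

Yes, G is 5-colorable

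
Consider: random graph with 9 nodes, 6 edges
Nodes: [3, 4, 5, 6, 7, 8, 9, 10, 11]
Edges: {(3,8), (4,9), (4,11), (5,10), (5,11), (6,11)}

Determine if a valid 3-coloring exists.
Yes, G is 3-colorable

A valid 3-coloring: color 1: [7, 8, 9, 10, 11]; color 2: [3, 4, 5, 6].
(χ(G) = 2 ≤ 3.)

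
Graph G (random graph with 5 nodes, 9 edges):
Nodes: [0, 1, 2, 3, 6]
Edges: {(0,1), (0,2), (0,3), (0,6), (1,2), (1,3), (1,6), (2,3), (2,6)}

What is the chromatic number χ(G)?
χ(G) = 4

Clique number ω(G) = 4 (lower bound: χ ≥ ω).
The clique on [0, 1, 2, 3] has size 4, forcing χ ≥ 4, and the coloring below uses 4 colors, so χ(G) = 4.
A valid 4-coloring: color 1: [2]; color 2: [1]; color 3: [0]; color 4: [3, 6].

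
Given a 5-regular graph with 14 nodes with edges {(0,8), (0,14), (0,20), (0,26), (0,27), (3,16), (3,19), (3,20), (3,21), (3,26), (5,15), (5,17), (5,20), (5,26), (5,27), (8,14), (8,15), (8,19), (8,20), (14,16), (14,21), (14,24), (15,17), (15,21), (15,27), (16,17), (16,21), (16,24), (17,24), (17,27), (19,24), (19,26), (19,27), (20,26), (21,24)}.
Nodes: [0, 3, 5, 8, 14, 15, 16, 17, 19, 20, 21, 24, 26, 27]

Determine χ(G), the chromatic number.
χ(G) = 4

Clique number ω(G) = 4 (lower bound: χ ≥ ω).
The clique on [5, 15, 17, 27] has size 4, forcing χ ≥ 4, and the coloring below uses 4 colors, so χ(G) = 4.
A valid 4-coloring: color 1: [8, 16, 26, 27]; color 2: [0, 3, 5, 24]; color 3: [14, 15, 19, 20]; color 4: [17, 21].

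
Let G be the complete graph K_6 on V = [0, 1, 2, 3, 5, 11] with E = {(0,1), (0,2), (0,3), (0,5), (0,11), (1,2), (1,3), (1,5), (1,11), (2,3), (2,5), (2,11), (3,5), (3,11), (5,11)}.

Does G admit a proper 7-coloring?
Yes, G is 7-colorable

A valid 7-coloring: color 1: [3]; color 2: [11]; color 3: [5]; color 4: [2]; color 5: [1]; color 6: [0].
(χ(G) = 6 ≤ 7.)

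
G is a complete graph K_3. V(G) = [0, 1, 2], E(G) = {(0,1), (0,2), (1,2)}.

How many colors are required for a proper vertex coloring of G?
Clique number ω(G) = 3 (lower bound: χ ≥ ω).
The clique on [0, 1, 2] has size 3, forcing χ ≥ 3, and the coloring below uses 3 colors, so χ(G) = 3.
A valid 3-coloring: color 1: [0]; color 2: [1]; color 3: [2].

χ(G) = 3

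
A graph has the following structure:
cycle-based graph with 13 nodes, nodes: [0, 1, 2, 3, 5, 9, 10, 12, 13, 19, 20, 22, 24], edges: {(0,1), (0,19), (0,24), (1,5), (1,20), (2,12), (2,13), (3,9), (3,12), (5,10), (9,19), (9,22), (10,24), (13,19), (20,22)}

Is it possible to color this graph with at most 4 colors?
Yes, G is 4-colorable

A valid 4-coloring: color 1: [1, 2, 3, 19, 22, 24]; color 2: [0, 9, 10, 12, 13, 20]; color 3: [5].
(χ(G) = 3 ≤ 4.)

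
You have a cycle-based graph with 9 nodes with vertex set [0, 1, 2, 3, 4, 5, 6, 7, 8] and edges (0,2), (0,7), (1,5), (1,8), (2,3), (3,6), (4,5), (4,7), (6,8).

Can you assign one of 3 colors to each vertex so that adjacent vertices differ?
A valid 3-coloring: color 1: [0, 3, 4, 8]; color 2: [1, 2, 6, 7]; color 3: [5].
(χ(G) = 3 ≤ 3.)

Yes, G is 3-colorable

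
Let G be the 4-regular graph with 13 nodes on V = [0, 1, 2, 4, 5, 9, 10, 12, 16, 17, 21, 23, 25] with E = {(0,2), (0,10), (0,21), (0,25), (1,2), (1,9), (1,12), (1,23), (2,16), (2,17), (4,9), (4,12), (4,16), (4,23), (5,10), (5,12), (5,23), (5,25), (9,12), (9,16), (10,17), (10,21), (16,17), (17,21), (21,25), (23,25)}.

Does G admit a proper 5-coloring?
Yes, G is 5-colorable

A valid 5-coloring: color 1: [1, 4, 10, 25]; color 2: [12, 16, 21, 23]; color 3: [0, 5, 9, 17]; color 4: [2].
(χ(G) = 3 ≤ 5.)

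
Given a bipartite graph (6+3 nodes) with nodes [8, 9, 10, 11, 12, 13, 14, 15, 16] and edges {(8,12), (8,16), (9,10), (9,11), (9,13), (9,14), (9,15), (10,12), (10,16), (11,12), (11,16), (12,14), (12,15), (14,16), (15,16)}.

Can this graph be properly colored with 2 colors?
Yes, G is 2-colorable

A valid 2-coloring: color 1: [9, 12, 16]; color 2: [8, 10, 11, 13, 14, 15].
(χ(G) = 2 ≤ 2.)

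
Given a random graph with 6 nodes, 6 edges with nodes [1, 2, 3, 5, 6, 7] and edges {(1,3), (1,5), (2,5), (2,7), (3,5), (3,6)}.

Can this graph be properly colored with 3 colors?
Yes, G is 3-colorable

A valid 3-coloring: color 1: [2, 3]; color 2: [5, 6, 7]; color 3: [1].
(χ(G) = 3 ≤ 3.)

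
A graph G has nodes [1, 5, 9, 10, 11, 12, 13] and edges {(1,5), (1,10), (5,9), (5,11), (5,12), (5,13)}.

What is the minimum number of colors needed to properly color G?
χ(G) = 2

Clique number ω(G) = 2 (lower bound: χ ≥ ω).
The graph is bipartite (no odd cycle), so 2 colors suffice: χ(G) = 2.
A valid 2-coloring: color 1: [5, 10]; color 2: [1, 9, 11, 12, 13].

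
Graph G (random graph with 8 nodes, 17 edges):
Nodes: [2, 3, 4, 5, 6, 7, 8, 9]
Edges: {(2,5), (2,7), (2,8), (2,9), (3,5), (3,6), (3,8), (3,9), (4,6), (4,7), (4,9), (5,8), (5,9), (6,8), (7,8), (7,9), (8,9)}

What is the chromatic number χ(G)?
χ(G) = 4

Clique number ω(G) = 4 (lower bound: χ ≥ ω).
The clique on [2, 5, 8, 9] has size 4, forcing χ ≥ 4, and the coloring below uses 4 colors, so χ(G) = 4.
A valid 4-coloring: color 1: [4, 8]; color 2: [6, 9]; color 3: [5, 7]; color 4: [2, 3].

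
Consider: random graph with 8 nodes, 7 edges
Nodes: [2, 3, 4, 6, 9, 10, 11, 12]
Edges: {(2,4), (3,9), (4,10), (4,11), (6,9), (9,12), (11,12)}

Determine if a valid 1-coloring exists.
No, G is not 1-colorable

Edge (3,9) forces its endpoints to differ, so 1 color is not enough.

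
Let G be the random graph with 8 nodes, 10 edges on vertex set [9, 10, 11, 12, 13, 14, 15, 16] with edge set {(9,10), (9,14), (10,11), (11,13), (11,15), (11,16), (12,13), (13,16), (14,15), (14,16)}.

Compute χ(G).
Clique number ω(G) = 3 (lower bound: χ ≥ ω).
The clique on [11, 13, 16] has size 3, forcing χ ≥ 3, and the coloring below uses 3 colors, so χ(G) = 3.
A valid 3-coloring: color 1: [11, 12, 14]; color 2: [10, 13, 15]; color 3: [9, 16].

χ(G) = 3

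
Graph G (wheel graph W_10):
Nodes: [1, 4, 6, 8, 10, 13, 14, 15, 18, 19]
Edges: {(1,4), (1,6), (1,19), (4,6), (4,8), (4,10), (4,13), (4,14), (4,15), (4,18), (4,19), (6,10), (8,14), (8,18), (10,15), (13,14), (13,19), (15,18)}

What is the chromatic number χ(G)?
Clique number ω(G) = 3 (lower bound: χ ≥ ω).
Odd cycle [1, 19, 13, 14, 8, 18, 15, 10, 6] needs 3 colors (χ ≥ 3).
Vertex 4 is adjacent to every vertex of [1, 6, 8, 10, 13, 14, 15, 18, 19], which already need 3 colors among themselves, so 4 needs a new color (χ ≥ 4).
The coloring below uses 4 colors, so χ(G) = 4.
A valid 4-coloring: color 1: [4]; color 2: [1, 8, 10, 13]; color 3: [6, 14, 18, 19]; color 4: [15].

χ(G) = 4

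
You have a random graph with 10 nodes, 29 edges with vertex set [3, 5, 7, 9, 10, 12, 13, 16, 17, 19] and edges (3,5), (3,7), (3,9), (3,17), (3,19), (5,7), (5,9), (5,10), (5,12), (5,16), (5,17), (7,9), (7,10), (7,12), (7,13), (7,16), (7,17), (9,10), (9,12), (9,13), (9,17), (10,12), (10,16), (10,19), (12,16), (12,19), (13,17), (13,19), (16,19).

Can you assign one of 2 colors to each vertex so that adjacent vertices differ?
No, G is not 2-colorable

The clique on vertices [5, 7, 10, 12, 16] has size 5 > 2, so it alone needs 5 colors.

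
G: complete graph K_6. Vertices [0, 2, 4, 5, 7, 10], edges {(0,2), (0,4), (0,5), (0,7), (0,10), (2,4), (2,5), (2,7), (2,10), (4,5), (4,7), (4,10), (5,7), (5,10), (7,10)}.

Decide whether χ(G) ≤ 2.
The clique on vertices [0, 2, 4, 5, 7, 10] has size 6 > 2, so it alone needs 6 colors.

No, G is not 2-colorable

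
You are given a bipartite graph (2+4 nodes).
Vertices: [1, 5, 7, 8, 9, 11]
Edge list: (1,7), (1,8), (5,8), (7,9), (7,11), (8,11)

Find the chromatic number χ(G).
Clique number ω(G) = 2 (lower bound: χ ≥ ω).
The graph is bipartite (no odd cycle), so 2 colors suffice: χ(G) = 2.
A valid 2-coloring: color 1: [7, 8]; color 2: [1, 5, 9, 11].

χ(G) = 2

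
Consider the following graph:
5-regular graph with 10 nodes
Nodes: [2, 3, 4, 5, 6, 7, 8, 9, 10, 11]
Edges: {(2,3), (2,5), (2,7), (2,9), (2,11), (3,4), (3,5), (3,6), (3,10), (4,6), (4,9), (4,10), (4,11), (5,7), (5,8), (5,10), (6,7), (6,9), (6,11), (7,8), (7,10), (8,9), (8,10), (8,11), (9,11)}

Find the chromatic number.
Clique number ω(G) = 4 (lower bound: χ ≥ ω).
The clique on [4, 6, 9, 11] has size 4, forcing χ ≥ 4, and the coloring below uses 4 colors, so χ(G) = 4.
A valid 4-coloring: color 1: [2, 6, 8]; color 2: [3, 7, 9]; color 3: [10, 11]; color 4: [4, 5].

χ(G) = 4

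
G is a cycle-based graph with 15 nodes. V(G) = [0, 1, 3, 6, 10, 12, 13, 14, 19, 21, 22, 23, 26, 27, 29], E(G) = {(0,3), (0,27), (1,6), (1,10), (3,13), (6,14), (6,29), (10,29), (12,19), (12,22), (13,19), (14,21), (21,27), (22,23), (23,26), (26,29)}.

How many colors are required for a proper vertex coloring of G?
χ(G) = 3

Clique number ω(G) = 2 (lower bound: χ ≥ ω).
Odd cycle [26, 23, 22, 12, 19, 13, 3, 0, 27, 21, 14, 6, 1, 10, 29] needs 3 colors (χ ≥ 3).
The coloring below uses 3 colors, so χ(G) = 3.
A valid 3-coloring: color 1: [0, 1, 12, 13, 21, 23, 29]; color 2: [3, 6, 10, 19, 22, 26, 27]; color 3: [14].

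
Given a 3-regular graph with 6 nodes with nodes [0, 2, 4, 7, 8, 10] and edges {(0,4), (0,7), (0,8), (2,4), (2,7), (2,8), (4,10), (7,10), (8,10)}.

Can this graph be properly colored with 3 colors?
Yes, G is 3-colorable

A valid 3-coloring: color 1: [0, 2, 10]; color 2: [4, 7, 8].
(χ(G) = 2 ≤ 3.)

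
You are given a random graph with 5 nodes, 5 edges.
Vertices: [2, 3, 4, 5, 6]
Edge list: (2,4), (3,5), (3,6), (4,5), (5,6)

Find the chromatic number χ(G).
χ(G) = 3

Clique number ω(G) = 3 (lower bound: χ ≥ ω).
The clique on [3, 5, 6] has size 3, forcing χ ≥ 3, and the coloring below uses 3 colors, so χ(G) = 3.
A valid 3-coloring: color 1: [2, 5]; color 2: [3, 4]; color 3: [6].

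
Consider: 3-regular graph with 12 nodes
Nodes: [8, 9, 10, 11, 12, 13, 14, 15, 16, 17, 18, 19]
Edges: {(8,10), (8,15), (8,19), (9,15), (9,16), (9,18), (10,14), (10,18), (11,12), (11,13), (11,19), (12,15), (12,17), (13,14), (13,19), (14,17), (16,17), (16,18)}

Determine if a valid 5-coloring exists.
Yes, G is 5-colorable

A valid 5-coloring: color 1: [8, 9, 13, 17]; color 2: [12, 14, 18, 19]; color 3: [10, 11, 15, 16].
(χ(G) = 3 ≤ 5.)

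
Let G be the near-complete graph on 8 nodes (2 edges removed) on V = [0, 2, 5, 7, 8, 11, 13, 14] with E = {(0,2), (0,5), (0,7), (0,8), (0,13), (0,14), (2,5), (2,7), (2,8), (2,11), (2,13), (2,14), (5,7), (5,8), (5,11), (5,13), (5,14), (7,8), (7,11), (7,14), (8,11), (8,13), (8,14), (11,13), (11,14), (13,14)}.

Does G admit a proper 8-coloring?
Yes, G is 8-colorable

A valid 8-coloring: color 1: [5]; color 2: [8]; color 3: [14]; color 4: [2]; color 5: [7, 13]; color 6: [0, 11].
(χ(G) = 6 ≤ 8.)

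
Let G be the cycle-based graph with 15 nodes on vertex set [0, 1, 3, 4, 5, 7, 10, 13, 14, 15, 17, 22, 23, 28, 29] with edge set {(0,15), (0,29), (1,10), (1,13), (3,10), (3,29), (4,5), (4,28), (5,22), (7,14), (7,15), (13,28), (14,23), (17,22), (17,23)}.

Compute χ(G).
Clique number ω(G) = 2 (lower bound: χ ≥ ω).
Odd cycle [17, 23, 14, 7, 15, 0, 29, 3, 10, 1, 13, 28, 4, 5, 22] needs 3 colors (χ ≥ 3).
The coloring below uses 3 colors, so χ(G) = 3.
A valid 3-coloring: color 1: [5, 10, 13, 14, 15, 17, 29]; color 2: [0, 1, 3, 7, 22, 23, 28]; color 3: [4].

χ(G) = 3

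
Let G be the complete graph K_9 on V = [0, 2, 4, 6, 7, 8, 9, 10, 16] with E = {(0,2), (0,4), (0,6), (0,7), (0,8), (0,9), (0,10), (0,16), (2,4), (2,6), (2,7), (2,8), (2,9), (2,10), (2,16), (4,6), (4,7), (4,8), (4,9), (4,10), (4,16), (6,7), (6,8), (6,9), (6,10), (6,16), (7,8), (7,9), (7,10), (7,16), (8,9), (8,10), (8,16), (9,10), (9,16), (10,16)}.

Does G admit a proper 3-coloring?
No, G is not 3-colorable

The clique on vertices [0, 2, 4, 6, 7, 8, 9, 10, 16] has size 9 > 3, so it alone needs 9 colors.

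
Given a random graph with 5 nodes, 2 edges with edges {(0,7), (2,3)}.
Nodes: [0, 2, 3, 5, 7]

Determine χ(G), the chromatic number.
Clique number ω(G) = 2 (lower bound: χ ≥ ω).
The graph is bipartite (no odd cycle), so 2 colors suffice: χ(G) = 2.
A valid 2-coloring: color 1: [0, 2, 5]; color 2: [3, 7].

χ(G) = 2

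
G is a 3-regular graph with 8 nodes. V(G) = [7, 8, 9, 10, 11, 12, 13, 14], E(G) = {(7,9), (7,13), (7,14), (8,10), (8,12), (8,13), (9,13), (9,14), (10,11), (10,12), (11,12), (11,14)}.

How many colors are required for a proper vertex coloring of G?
χ(G) = 3

Clique number ω(G) = 3 (lower bound: χ ≥ ω).
The clique on [7, 9, 13] has size 3, forcing χ ≥ 3, and the coloring below uses 3 colors, so χ(G) = 3.
A valid 3-coloring: color 1: [7, 8, 11]; color 2: [10, 13, 14]; color 3: [9, 12].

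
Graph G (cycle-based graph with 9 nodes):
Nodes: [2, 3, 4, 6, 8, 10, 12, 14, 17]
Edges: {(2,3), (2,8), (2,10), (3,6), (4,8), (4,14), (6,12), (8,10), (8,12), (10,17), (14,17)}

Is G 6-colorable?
Yes, G is 6-colorable

A valid 6-coloring: color 1: [3, 8, 17]; color 2: [2, 6, 14]; color 3: [4, 10, 12].
(χ(G) = 3 ≤ 6.)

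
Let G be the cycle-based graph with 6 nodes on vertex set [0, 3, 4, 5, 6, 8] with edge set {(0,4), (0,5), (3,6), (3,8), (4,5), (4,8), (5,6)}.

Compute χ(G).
χ(G) = 3

Clique number ω(G) = 3 (lower bound: χ ≥ ω).
The clique on [0, 4, 5] has size 3, forcing χ ≥ 3, and the coloring below uses 3 colors, so χ(G) = 3.
A valid 3-coloring: color 1: [3, 5]; color 2: [4, 6]; color 3: [0, 8].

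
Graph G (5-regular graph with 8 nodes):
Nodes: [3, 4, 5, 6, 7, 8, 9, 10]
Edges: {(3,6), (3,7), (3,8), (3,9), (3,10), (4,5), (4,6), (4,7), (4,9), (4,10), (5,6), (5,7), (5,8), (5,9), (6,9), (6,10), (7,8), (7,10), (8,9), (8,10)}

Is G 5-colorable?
A valid 5-coloring: color 1: [9, 10]; color 2: [4, 8]; color 3: [3, 5]; color 4: [6, 7].
(χ(G) = 4 ≤ 5.)

Yes, G is 5-colorable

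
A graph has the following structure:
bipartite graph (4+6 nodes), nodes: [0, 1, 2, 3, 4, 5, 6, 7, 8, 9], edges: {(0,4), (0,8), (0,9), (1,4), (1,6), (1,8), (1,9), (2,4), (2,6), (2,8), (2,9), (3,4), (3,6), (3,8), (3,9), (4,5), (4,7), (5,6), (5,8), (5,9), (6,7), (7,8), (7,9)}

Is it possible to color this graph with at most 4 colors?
A valid 4-coloring: color 1: [4, 6, 8, 9]; color 2: [0, 1, 2, 3, 5, 7].
(χ(G) = 2 ≤ 4.)

Yes, G is 4-colorable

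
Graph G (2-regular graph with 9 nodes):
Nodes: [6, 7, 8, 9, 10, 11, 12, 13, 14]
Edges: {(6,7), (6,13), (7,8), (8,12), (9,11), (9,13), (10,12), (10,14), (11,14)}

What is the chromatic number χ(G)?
χ(G) = 3

Clique number ω(G) = 2 (lower bound: χ ≥ ω).
Odd cycle [9, 13, 6, 7, 8, 12, 10, 14, 11] needs 3 colors (χ ≥ 3).
The coloring below uses 3 colors, so χ(G) = 3.
A valid 3-coloring: color 1: [6, 8, 9, 14]; color 2: [7, 11, 12, 13]; color 3: [10].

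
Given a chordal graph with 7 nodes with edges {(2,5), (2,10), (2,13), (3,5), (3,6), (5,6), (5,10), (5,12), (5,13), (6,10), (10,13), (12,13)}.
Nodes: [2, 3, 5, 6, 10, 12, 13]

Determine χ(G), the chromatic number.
χ(G) = 4

Clique number ω(G) = 4 (lower bound: χ ≥ ω).
The clique on [2, 5, 10, 13] has size 4, forcing χ ≥ 4, and the coloring below uses 4 colors, so χ(G) = 4.
A valid 4-coloring: color 1: [5]; color 2: [3, 10, 12]; color 3: [6, 13]; color 4: [2].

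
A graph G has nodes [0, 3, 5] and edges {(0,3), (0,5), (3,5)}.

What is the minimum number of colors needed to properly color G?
Clique number ω(G) = 3 (lower bound: χ ≥ ω).
The clique on [0, 3, 5] has size 3, forcing χ ≥ 3, and the coloring below uses 3 colors, so χ(G) = 3.
A valid 3-coloring: color 1: [5]; color 2: [3]; color 3: [0].

χ(G) = 3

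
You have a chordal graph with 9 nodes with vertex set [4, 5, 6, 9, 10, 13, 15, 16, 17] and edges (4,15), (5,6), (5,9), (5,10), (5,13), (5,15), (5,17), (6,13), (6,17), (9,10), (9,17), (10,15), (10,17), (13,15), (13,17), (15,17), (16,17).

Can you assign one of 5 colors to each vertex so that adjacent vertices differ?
A valid 5-coloring: color 1: [4, 17]; color 2: [5, 16]; color 3: [6, 9, 15]; color 4: [10, 13].
(χ(G) = 4 ≤ 5.)

Yes, G is 5-colorable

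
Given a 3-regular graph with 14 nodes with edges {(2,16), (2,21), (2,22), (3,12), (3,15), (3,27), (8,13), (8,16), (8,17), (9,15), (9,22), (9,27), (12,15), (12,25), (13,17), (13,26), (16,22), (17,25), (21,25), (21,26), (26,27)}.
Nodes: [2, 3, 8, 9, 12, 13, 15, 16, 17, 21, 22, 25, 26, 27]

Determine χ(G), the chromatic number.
χ(G) = 3

Clique number ω(G) = 3 (lower bound: χ ≥ ω).
The clique on [2, 16, 22] has size 3, forcing χ ≥ 3, and the coloring below uses 3 colors, so χ(G) = 3.
A valid 3-coloring: color 1: [2, 8, 15, 25, 27]; color 2: [9, 12, 16, 17, 26]; color 3: [3, 13, 21, 22].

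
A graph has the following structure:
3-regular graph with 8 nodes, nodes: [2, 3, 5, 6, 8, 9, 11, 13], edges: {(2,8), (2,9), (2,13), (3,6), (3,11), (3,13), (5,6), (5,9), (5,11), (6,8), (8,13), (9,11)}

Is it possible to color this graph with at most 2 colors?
No, G is not 2-colorable

The clique on vertices [2, 8, 13] has size 3 > 2, so it alone needs 3 colors.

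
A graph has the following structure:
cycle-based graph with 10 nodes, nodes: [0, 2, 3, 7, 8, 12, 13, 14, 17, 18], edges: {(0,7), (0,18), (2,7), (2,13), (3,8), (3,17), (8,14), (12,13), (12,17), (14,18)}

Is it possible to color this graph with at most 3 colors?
Yes, G is 3-colorable

A valid 3-coloring: color 1: [0, 2, 3, 12, 14]; color 2: [7, 8, 13, 17, 18].
(χ(G) = 2 ≤ 3.)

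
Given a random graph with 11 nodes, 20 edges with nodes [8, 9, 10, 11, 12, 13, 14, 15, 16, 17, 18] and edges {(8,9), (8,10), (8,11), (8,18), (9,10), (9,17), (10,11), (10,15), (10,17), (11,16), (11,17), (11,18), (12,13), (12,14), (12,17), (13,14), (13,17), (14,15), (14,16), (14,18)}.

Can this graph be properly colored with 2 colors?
No, G is not 2-colorable

The clique on vertices [8, 9, 10] has size 3 > 2, so it alone needs 3 colors.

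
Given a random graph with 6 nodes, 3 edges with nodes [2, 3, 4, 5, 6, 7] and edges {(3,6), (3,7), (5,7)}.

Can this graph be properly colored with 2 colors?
A valid 2-coloring: color 1: [2, 3, 4, 5]; color 2: [6, 7].
(χ(G) = 2 ≤ 2.)

Yes, G is 2-colorable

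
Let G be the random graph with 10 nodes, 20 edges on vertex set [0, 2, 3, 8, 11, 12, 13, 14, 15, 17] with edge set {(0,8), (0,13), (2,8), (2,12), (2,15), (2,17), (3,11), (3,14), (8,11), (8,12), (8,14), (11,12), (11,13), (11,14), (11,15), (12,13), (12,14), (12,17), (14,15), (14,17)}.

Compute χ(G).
Clique number ω(G) = 4 (lower bound: χ ≥ ω).
The clique on [8, 11, 12, 14] has size 4, forcing χ ≥ 4, and the coloring below uses 4 colors, so χ(G) = 4.
A valid 4-coloring: color 1: [0, 2, 11]; color 2: [13, 14]; color 3: [3, 12, 15]; color 4: [8, 17].

χ(G) = 4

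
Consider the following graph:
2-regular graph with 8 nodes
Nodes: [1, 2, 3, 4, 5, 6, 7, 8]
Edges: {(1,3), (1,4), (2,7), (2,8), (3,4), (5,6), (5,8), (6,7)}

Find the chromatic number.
χ(G) = 3

Clique number ω(G) = 3 (lower bound: χ ≥ ω).
The clique on [1, 3, 4] has size 3, forcing χ ≥ 3, and the coloring below uses 3 colors, so χ(G) = 3.
A valid 3-coloring: color 1: [3, 6, 8]; color 2: [4, 5, 7]; color 3: [1, 2].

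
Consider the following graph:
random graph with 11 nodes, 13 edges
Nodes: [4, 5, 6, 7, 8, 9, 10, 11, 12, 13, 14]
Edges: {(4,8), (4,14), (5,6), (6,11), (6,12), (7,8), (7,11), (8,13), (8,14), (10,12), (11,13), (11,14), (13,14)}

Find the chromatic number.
Clique number ω(G) = 3 (lower bound: χ ≥ ω).
The clique on [4, 8, 14] has size 3, forcing χ ≥ 3, and the coloring below uses 3 colors, so χ(G) = 3.
A valid 3-coloring: color 1: [6, 7, 9, 10, 14]; color 2: [5, 8, 11, 12]; color 3: [4, 13].

χ(G) = 3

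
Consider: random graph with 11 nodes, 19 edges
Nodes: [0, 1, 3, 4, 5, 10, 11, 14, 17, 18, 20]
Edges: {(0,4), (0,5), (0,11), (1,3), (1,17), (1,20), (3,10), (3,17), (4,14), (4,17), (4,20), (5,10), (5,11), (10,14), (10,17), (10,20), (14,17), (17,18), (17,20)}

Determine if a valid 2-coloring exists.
The clique on vertices [0, 5, 11] has size 3 > 2, so it alone needs 3 colors.

No, G is not 2-colorable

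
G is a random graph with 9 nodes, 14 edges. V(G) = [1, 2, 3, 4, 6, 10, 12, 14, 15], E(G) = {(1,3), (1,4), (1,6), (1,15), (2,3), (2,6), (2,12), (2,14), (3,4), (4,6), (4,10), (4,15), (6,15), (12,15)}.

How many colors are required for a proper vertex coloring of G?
χ(G) = 4

Clique number ω(G) = 4 (lower bound: χ ≥ ω).
The clique on [1, 4, 6, 15] has size 4, forcing χ ≥ 4, and the coloring below uses 4 colors, so χ(G) = 4.
A valid 4-coloring: color 1: [2, 4]; color 2: [1, 10, 12, 14]; color 3: [3, 15]; color 4: [6].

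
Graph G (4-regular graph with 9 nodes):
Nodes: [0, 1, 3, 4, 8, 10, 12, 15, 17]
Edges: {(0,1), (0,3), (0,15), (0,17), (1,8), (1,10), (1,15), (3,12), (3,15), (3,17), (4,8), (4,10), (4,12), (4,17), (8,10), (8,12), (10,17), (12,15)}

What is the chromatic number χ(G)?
Clique number ω(G) = 3 (lower bound: χ ≥ ω).
The clique on [0, 1, 15] has size 3, forcing χ ≥ 3, and the coloring below uses 3 colors, so χ(G) = 3.
A valid 3-coloring: color 1: [1, 3, 4]; color 2: [0, 10, 12]; color 3: [8, 15, 17].

χ(G) = 3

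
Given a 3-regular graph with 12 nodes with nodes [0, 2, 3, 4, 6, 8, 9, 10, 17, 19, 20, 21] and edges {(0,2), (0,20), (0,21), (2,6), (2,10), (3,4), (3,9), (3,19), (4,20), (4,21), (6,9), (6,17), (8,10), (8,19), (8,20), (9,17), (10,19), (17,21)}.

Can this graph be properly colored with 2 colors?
The clique on vertices [6, 9, 17] has size 3 > 2, so it alone needs 3 colors.

No, G is not 2-colorable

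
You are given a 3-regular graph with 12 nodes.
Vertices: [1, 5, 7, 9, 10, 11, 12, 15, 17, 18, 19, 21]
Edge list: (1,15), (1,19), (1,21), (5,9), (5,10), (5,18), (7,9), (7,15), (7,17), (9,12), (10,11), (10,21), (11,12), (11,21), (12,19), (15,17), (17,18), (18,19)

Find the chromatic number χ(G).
Clique number ω(G) = 3 (lower bound: χ ≥ ω).
The clique on [7, 15, 17] has size 3, forcing χ ≥ 3, and the coloring below uses 3 colors, so χ(G) = 3.
A valid 3-coloring: color 1: [1, 7, 10, 12, 18]; color 2: [5, 11, 17, 19]; color 3: [9, 15, 21].

χ(G) = 3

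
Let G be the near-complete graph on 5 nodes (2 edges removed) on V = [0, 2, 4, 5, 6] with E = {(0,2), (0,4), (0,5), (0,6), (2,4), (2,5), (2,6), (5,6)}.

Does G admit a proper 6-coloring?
Yes, G is 6-colorable

A valid 6-coloring: color 1: [2]; color 2: [0]; color 3: [4, 6]; color 4: [5].
(χ(G) = 4 ≤ 6.)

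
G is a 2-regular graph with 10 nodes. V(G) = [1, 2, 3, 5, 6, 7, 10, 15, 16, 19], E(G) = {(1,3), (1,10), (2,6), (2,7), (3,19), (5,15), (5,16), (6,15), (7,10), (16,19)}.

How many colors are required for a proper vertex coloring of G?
Clique number ω(G) = 2 (lower bound: χ ≥ ω).
The graph is bipartite (no odd cycle), so 2 colors suffice: χ(G) = 2.
A valid 2-coloring: color 1: [1, 5, 6, 7, 19]; color 2: [2, 3, 10, 15, 16].

χ(G) = 2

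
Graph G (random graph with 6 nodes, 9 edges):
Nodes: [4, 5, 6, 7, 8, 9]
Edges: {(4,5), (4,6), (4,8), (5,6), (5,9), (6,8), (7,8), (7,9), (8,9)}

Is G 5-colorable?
A valid 5-coloring: color 1: [5, 8]; color 2: [4, 7]; color 3: [6, 9].
(χ(G) = 3 ≤ 5.)

Yes, G is 5-colorable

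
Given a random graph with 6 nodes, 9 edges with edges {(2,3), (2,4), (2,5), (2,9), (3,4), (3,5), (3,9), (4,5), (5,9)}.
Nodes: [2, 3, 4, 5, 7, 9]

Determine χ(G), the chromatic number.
χ(G) = 4

Clique number ω(G) = 4 (lower bound: χ ≥ ω).
The clique on [2, 3, 5, 9] has size 4, forcing χ ≥ 4, and the coloring below uses 4 colors, so χ(G) = 4.
A valid 4-coloring: color 1: [2, 7]; color 2: [5]; color 3: [3]; color 4: [4, 9].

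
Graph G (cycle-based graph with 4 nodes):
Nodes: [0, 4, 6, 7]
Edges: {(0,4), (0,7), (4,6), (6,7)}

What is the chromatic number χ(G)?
χ(G) = 2

Clique number ω(G) = 2 (lower bound: χ ≥ ω).
The graph is bipartite (no odd cycle), so 2 colors suffice: χ(G) = 2.
A valid 2-coloring: color 1: [4, 7]; color 2: [0, 6].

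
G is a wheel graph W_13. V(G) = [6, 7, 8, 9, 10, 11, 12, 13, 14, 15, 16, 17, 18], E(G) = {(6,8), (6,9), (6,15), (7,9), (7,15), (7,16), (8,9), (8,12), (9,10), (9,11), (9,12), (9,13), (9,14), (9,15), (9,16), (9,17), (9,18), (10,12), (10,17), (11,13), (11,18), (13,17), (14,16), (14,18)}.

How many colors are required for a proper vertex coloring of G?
Clique number ω(G) = 3 (lower bound: χ ≥ ω).
The clique on [6, 8, 9] has size 3, forcing χ ≥ 3, and the coloring below uses 3 colors, so χ(G) = 3.
A valid 3-coloring: color 1: [9]; color 2: [8, 10, 13, 15, 16, 18]; color 3: [6, 7, 11, 12, 14, 17].

χ(G) = 3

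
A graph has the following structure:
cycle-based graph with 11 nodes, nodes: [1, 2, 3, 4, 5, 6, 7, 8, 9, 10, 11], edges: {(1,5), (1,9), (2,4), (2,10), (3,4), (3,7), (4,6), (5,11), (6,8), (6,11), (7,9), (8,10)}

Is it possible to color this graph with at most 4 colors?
A valid 4-coloring: color 1: [3, 5, 6, 9, 10]; color 2: [1, 4, 7, 8, 11]; color 3: [2].
(χ(G) = 3 ≤ 4.)

Yes, G is 4-colorable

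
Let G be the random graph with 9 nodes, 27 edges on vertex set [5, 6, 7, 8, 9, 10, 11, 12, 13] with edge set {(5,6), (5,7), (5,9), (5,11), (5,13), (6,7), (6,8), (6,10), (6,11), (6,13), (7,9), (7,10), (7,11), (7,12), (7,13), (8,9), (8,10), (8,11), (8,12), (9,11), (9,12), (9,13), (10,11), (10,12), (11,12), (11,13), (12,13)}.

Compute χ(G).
Clique number ω(G) = 5 (lower bound: χ ≥ ω).
The clique on [7, 9, 11, 12, 13] has size 5, forcing χ ≥ 5, and the coloring below uses 5 colors, so χ(G) = 5.
A valid 5-coloring: color 1: [11]; color 2: [7, 8]; color 3: [6, 9]; color 4: [10, 13]; color 5: [5, 12].

χ(G) = 5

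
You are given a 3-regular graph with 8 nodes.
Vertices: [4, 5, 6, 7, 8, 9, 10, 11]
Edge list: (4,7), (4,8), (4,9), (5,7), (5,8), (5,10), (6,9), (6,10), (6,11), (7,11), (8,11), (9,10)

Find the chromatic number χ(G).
χ(G) = 3

Clique number ω(G) = 3 (lower bound: χ ≥ ω).
The clique on [6, 9, 10] has size 3, forcing χ ≥ 3, and the coloring below uses 3 colors, so χ(G) = 3.
A valid 3-coloring: color 1: [6, 7, 8]; color 2: [5, 9, 11]; color 3: [4, 10].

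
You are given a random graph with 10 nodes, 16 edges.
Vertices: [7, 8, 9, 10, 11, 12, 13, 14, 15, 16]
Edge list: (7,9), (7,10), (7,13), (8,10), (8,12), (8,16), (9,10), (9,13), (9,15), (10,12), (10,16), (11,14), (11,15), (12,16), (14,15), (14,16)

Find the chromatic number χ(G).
χ(G) = 4

Clique number ω(G) = 4 (lower bound: χ ≥ ω).
The clique on [8, 10, 12, 16] has size 4, forcing χ ≥ 4, and the coloring below uses 4 colors, so χ(G) = 4.
A valid 4-coloring: color 1: [10, 13, 15]; color 2: [9, 11, 16]; color 3: [7, 8, 14]; color 4: [12].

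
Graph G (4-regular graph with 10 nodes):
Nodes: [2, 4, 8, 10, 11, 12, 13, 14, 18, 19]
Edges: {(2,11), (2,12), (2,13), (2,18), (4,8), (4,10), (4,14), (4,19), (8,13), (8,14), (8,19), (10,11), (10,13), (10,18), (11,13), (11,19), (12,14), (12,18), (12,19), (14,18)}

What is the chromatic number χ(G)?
χ(G) = 3

Clique number ω(G) = 3 (lower bound: χ ≥ ω).
The clique on [2, 12, 18] has size 3, forcing χ ≥ 3, and the coloring below uses 3 colors, so χ(G) = 3.
A valid 3-coloring: color 1: [8, 11, 18]; color 2: [4, 12, 13]; color 3: [2, 10, 14, 19].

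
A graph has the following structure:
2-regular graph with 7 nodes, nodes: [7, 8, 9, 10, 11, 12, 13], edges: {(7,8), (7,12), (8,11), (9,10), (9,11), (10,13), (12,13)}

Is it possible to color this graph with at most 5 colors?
Yes, G is 5-colorable

A valid 5-coloring: color 1: [10, 11, 12]; color 2: [8, 9, 13]; color 3: [7].
(χ(G) = 3 ≤ 5.)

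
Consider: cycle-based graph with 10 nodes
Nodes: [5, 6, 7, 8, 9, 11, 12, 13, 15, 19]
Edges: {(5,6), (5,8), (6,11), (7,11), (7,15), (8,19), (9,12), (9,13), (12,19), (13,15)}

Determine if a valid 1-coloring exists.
Edge (5,8) forces its endpoints to differ, so 1 color is not enough.

No, G is not 1-colorable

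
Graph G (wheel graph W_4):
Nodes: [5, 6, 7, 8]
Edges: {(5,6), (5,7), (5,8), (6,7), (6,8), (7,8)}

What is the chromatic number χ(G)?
χ(G) = 4

Clique number ω(G) = 4 (lower bound: χ ≥ ω).
The clique on [5, 6, 7, 8] has size 4, forcing χ ≥ 4, and the coloring below uses 4 colors, so χ(G) = 4.
A valid 4-coloring: color 1: [7]; color 2: [8]; color 3: [5]; color 4: [6].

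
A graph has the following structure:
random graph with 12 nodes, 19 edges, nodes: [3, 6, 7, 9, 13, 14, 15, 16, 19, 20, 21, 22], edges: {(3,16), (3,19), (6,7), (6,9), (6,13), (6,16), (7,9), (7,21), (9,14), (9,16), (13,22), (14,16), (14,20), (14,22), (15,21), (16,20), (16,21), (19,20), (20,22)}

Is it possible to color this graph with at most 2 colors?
No, G is not 2-colorable

The clique on vertices [6, 7, 9] has size 3 > 2, so it alone needs 3 colors.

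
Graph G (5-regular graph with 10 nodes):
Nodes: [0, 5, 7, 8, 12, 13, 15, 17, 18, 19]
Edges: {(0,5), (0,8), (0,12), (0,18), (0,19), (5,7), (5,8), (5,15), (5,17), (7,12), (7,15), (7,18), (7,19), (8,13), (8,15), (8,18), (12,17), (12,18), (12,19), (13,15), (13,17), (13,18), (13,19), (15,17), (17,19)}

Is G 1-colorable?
No, G is not 1-colorable

The clique on vertices [0, 8, 18] has size 3 > 1, so it alone needs 3 colors.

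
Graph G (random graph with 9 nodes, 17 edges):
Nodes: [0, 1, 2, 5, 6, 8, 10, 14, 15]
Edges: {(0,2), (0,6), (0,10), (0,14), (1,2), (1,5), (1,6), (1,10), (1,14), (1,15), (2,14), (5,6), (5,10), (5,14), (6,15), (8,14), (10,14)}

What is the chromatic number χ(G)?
χ(G) = 4

Clique number ω(G) = 4 (lower bound: χ ≥ ω).
The clique on [1, 5, 10, 14] has size 4, forcing χ ≥ 4, and the coloring below uses 4 colors, so χ(G) = 4.
A valid 4-coloring: color 1: [0, 1, 8]; color 2: [6, 14]; color 3: [2, 10, 15]; color 4: [5].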